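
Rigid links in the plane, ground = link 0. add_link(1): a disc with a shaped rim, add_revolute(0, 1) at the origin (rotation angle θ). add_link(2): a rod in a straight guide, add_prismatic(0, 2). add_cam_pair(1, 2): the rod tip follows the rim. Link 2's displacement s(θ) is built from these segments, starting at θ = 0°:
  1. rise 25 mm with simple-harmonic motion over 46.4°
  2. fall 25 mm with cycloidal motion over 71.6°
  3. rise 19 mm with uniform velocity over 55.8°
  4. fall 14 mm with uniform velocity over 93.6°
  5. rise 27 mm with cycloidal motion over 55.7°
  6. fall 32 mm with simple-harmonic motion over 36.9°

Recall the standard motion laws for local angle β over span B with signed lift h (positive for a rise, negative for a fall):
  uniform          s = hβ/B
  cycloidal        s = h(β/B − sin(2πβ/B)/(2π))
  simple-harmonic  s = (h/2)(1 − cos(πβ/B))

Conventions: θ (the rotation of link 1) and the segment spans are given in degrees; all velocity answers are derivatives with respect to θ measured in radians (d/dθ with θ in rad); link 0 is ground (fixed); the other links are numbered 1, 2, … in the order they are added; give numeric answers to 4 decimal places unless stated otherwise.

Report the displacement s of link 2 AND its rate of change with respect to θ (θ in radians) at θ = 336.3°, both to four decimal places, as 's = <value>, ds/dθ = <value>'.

segment 1 (0° to 46.4°, simple-harmonic, h = 25) is passed completely: s = 0.0000 + (25) = 25.0000
segment 2 (46.4° to 118°, cycloidal, h = -25) is passed completely: s = 25.0000 + (-25) = 0.0000
segment 3 (118° to 173.8°, uniform, h = 19) is passed completely: s = 0.0000 + (19) = 19.0000
segment 4 (173.8° to 267.4°, uniform, h = -14) is passed completely: s = 19.0000 + (-14) = 5.0000
segment 5 (267.4° to 323.1°, cycloidal, h = 27) is passed completely: s = 5.0000 + (27) = 32.0000
θ = 336.3° falls in segment 6 (323.1° to 360°, simple-harmonic, h = -32): β = 336.3 − 323.1 = 13.2°, B = 36.9°; Δs = -32/2·(1 − cos(π·0.3577)) = -9.0842; s = 32.0000 − 9.0842 = 22.9158
velocity in seg [323.1°–360°] (simple-harmonic), θ in radians: β = 13.2° = 0.2304 rad, B = 36.9° = 0.6440 rad; ds/dθ = (πh/(2B)) sin(πβ/B) = (π·(-32)/(2·0.6440)) sin(π·0.3577) = -70.381186 mm/rad

s = 22.9158, ds/dθ = -70.3812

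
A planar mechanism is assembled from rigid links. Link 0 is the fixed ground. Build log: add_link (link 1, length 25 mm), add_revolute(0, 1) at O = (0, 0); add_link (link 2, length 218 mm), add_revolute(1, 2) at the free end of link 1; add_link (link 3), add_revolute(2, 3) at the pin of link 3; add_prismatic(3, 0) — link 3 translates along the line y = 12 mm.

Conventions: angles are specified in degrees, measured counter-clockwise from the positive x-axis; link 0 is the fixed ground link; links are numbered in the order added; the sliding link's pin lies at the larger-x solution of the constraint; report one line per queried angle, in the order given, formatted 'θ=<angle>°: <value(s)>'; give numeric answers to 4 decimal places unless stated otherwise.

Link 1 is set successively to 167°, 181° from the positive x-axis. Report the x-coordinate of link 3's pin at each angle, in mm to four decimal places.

geometry: r = 25 mm, L = 218 mm, e = 12 mm
θ=167°: crank pin P = (r cos θ, r sin θ) = (-24.359252, 5.623776)
θ=167°: h = r sin θ − e = 5.623776 − 12 = -6.376224
θ=167°: x = r cos θ + √(L² − h²) = -24.359252 + 217.906732 = 193.547480
θ=181°: crank pin P = (r cos θ, r sin θ) = (-24.996192, -0.436310)
θ=181°: h = r sin θ − e = -0.436310 − 12 = -12.436310
θ=181°: x = r cos θ + √(L² − h²) = -24.996192 + 217.644982 = 192.648790

θ=167°: 193.5475
θ=181°: 192.6488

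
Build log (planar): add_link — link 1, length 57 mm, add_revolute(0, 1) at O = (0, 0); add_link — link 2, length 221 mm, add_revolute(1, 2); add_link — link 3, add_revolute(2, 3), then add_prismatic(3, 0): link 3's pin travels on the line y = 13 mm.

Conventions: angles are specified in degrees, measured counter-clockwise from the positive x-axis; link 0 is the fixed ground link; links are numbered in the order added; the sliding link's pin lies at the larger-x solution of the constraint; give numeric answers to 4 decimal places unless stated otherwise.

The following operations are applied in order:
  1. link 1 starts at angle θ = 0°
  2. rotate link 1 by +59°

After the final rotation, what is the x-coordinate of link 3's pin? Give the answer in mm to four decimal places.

geometry: r = 57 mm, L = 221 mm, e = 13 mm; θ starts at 0°
rotate link 1 by +59°: θ ← 0° +59° = 59°
crank pin P = (r cos θ, r sin θ) = (29.357170, 48.858536)
h = r sin θ − e = 48.858536 − 13 = 35.858536
x = r cos θ + √(L² − h²) = 29.357170 + 218.071469 = 247.428639

247.4286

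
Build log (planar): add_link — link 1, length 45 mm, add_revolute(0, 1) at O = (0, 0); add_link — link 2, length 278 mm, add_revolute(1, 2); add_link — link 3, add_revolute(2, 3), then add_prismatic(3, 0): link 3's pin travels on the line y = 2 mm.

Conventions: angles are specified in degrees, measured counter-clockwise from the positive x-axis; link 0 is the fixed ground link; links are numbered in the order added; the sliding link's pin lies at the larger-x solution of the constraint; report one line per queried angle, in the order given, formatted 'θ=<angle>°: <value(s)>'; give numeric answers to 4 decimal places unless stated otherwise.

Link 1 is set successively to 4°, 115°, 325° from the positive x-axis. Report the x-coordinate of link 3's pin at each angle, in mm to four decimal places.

geometry: r = 45 mm, L = 278 mm, e = 2 mm
θ=4°: crank pin P = (r cos θ, r sin θ) = (44.890382, 3.139041)
θ=4°: h = r sin θ − e = 3.139041 − 2 = 1.139041
θ=4°: x = r cos θ + √(L² − h²) = 44.890382 + 277.997667 = 322.888049
θ=115°: crank pin P = (r cos θ, r sin θ) = (-19.017822, 40.783850)
θ=115°: h = r sin θ − e = 40.783850 − 2 = 38.783850
θ=115°: x = r cos θ + √(L² − h²) = -19.017822 + 275.281334 = 256.263512
θ=325°: crank pin P = (r cos θ, r sin θ) = (36.861842, -25.810940)
θ=325°: h = r sin θ − e = -25.810940 − 2 = -27.810940
θ=325°: x = r cos θ + √(L² − h²) = 36.861842 + 276.605408 = 313.467250

θ=4°: 322.8880
θ=115°: 256.2635
θ=325°: 313.4672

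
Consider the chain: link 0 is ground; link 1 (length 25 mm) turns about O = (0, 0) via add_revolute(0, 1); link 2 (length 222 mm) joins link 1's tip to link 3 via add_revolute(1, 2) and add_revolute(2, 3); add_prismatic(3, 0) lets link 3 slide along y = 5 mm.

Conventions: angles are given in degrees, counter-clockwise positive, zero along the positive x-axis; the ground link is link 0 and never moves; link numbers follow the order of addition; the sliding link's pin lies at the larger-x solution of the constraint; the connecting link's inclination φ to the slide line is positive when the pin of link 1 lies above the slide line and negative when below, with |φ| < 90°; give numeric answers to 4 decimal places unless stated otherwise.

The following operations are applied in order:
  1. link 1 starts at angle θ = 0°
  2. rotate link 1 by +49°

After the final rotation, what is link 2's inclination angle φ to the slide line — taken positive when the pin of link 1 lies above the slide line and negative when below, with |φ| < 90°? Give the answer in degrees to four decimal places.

geometry: r = 25 mm, L = 222 mm, e = 5 mm; θ starts at 0°
rotate link 1 by +49°: θ ← 0° +49° = 49°
h = r sin θ − e = 18.867740 − 5 = 13.867740
sin φ = h / L = 13.867740 / 222 = 0.06246730
φ = arcsin(0.06246730) = 3.581444°

3.5814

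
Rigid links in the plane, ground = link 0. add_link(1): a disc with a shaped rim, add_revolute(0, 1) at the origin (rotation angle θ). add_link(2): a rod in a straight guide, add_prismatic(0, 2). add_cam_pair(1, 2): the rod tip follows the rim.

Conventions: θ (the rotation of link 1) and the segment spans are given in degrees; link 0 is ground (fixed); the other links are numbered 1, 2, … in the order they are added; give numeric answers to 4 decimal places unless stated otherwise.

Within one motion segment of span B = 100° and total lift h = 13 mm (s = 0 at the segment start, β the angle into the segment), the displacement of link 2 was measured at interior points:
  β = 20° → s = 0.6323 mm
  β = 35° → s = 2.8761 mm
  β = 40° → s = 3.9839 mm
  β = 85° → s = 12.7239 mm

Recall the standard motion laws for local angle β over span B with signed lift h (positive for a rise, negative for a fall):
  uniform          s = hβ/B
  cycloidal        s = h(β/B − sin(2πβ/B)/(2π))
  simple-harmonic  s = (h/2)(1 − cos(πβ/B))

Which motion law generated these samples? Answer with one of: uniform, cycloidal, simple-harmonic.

candidates at β/B = r: uniform s = h·r (linear in β); cycloidal s = h·(r − sin(2πr)/(2π)); simple-harmonic s = (h/2)(1 − cos(πr))
β=20°: printed 0.6323 | uniform 2.6000, cycloidal 0.6323, simple-harmonic 1.2414
β=35°: printed 2.8761 | uniform 4.5500, cycloidal 2.8761, simple-harmonic 3.5491
β=40°: printed 3.9839 | uniform 5.2000, cycloidal 3.9839, simple-harmonic 4.4914
β=85°: printed 12.7239 | uniform 11.0500, cycloidal 12.7239, simple-harmonic 12.2915
only one law matches every sample → cycloidal

cycloidal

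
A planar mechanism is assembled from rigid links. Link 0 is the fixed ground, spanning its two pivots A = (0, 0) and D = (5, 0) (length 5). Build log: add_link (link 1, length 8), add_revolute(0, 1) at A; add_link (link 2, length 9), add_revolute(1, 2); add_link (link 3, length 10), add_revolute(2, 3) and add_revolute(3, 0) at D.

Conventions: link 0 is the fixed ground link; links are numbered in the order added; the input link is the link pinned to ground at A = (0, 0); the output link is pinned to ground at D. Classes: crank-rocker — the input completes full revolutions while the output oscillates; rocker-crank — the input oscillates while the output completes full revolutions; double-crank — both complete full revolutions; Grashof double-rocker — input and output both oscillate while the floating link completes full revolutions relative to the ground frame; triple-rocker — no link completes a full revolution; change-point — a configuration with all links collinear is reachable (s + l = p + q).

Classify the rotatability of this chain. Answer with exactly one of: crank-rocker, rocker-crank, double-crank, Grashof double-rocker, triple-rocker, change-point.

lengths: ground=5, input=8, coupler=9, output=10
sorted: s=5 (shortest), l=10 (longest), p+q=17
s + l = 15 vs p + q = 17
s + l < p + q (Grashof) with shortest = ground link → double-crank

double-crank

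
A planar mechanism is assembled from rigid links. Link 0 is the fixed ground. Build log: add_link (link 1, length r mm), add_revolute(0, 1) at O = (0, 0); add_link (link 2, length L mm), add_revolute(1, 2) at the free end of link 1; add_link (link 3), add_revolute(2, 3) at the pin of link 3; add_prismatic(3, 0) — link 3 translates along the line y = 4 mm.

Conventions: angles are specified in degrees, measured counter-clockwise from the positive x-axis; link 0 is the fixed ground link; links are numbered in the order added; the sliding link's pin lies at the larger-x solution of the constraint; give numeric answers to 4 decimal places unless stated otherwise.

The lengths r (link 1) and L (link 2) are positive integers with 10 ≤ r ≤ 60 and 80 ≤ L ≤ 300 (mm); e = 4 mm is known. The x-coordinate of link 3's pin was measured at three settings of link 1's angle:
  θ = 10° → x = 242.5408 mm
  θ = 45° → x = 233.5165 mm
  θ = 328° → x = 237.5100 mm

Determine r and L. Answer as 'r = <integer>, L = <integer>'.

constraint per measurement: (x − r cos θ)² + (r sin θ − e)² = L²
subtracting the θ₁ and θ₂ equations cancels the r² and L² terms:
r = (x₁² − x₂²) / (2[(x₁cos θ₁ + e sin θ₁) − (x₂cos θ₂ + e sin θ₂)]) = 30.0001 → r = 30
L² = (x₁ − r cos θ₁)² + (r sin θ₁ − e)² = 45369.0005 → L = 213.0000 → L = 213
check at θ₃=328°: x = 237.5100 (printed 237.5100) ✓

r = 30, L = 213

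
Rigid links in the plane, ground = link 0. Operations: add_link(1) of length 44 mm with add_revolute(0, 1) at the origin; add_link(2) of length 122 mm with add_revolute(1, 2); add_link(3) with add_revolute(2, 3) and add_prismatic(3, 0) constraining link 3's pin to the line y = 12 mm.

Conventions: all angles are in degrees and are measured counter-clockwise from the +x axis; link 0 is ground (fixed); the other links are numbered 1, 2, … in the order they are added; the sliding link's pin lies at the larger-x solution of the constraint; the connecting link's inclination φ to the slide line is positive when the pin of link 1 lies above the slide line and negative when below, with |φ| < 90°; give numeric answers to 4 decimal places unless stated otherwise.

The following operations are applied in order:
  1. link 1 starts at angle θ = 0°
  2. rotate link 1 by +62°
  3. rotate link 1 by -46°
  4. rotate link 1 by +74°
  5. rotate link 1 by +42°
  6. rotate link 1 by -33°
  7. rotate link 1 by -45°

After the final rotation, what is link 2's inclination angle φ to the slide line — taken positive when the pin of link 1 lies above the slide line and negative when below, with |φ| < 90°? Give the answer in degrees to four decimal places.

geometry: r = 44 mm, L = 122 mm, e = 12 mm; θ starts at 0°
rotate link 1 by +62°: θ ← 0° +62° = 62°
rotate link 1 by -46°: θ ← 62° -46° = 16°
rotate link 1 by +74°: θ ← 16° +74° = 90°
rotate link 1 by +42°: θ ← 90° +42° = 132°
rotate link 1 by -33°: θ ← 132° -33° = 99°
rotate link 1 by -45°: θ ← 99° -45° = 54°
h = r sin θ − e = 35.596748 − 12 = 23.596748
sin φ = h / L = 23.596748 / 122 = 0.19341597
φ = arcsin(0.19341597) = 11.152204°

11.1522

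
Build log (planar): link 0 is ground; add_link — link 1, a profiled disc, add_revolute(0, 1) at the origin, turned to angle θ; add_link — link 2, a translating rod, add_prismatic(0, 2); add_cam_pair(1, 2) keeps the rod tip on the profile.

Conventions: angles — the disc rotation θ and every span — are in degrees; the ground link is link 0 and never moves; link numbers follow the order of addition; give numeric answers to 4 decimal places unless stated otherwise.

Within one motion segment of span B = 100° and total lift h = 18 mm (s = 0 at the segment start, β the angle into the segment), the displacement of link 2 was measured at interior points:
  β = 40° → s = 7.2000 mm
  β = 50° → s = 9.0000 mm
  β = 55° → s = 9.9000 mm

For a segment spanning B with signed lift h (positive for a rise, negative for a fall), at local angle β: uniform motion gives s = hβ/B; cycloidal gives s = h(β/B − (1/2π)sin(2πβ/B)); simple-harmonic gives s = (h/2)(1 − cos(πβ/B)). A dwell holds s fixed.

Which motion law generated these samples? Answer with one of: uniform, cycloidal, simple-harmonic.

candidates at β/B = r: uniform s = h·r (linear in β); cycloidal s = h·(r − sin(2πr)/(2π)); simple-harmonic s = (h/2)(1 − cos(πr))
β=40°: printed 7.2000 | uniform 7.2000, cycloidal 5.5161, simple-harmonic 6.2188
β=50°: printed 9.0000 | uniform 9.0000, cycloidal 9.0000, simple-harmonic 9.0000
β=55°: printed 9.9000 | uniform 9.9000, cycloidal 10.7853, simple-harmonic 10.4079
only one law matches every sample → uniform

uniform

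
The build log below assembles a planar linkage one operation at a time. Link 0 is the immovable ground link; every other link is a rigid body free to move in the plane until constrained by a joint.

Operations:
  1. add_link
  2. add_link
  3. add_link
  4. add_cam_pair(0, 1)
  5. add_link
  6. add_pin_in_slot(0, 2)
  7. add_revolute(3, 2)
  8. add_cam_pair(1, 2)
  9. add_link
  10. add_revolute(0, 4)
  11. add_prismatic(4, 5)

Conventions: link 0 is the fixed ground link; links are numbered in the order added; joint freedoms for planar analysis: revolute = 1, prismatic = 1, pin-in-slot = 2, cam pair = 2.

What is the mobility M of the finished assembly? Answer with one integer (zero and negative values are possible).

(L,J1,J2)=(1,0,0); link0 fixed
link1: (2,0,0)
link2: (3,0,0)
link3: (4,0,0)
C 0-1 [J2]: (4,0,1)
link4: (5,0,1)
PS 0-2 [J2]: (5,0,2)
R 3-2 [J1]: (5,1,2)
C 1-2 [J2]: (5,1,3)
link5: (6,1,3)
R 0-4 [J1]: (6,2,3)
P 4-5 [J1]: (6,3,3)
Grübler: 3·5 − 2·3 − 3 = 6

M = 6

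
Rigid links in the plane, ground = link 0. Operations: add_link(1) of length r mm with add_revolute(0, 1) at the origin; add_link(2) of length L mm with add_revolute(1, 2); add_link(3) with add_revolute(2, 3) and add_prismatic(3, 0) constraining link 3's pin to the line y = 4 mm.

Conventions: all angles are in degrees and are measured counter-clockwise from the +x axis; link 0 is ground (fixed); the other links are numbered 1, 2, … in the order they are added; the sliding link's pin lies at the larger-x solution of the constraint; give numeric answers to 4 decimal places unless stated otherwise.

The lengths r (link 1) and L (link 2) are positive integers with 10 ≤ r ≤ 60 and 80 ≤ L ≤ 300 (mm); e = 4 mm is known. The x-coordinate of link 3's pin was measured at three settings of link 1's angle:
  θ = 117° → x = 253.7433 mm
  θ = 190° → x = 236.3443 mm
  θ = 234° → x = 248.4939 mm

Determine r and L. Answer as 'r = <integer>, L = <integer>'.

constraint per measurement: (x − r cos θ)² + (r sin θ − e)² = L²
subtracting the θ₁ and θ₂ equations cancels the r² and L² terms:
r = (x₁² − x₂²) / (2[(x₁cos θ₁ + e sin θ₁) − (x₂cos θ₂ + e sin θ₂)]) = 34.9999 → r = 35
L² = (x₁ − r cos θ₁)² + (r sin θ₁ − e)² = 73440.9738 → L = 271.0000 → L = 271
check at θ₃=234°: x = 248.4939 (printed 248.4939) ✓

r = 35, L = 271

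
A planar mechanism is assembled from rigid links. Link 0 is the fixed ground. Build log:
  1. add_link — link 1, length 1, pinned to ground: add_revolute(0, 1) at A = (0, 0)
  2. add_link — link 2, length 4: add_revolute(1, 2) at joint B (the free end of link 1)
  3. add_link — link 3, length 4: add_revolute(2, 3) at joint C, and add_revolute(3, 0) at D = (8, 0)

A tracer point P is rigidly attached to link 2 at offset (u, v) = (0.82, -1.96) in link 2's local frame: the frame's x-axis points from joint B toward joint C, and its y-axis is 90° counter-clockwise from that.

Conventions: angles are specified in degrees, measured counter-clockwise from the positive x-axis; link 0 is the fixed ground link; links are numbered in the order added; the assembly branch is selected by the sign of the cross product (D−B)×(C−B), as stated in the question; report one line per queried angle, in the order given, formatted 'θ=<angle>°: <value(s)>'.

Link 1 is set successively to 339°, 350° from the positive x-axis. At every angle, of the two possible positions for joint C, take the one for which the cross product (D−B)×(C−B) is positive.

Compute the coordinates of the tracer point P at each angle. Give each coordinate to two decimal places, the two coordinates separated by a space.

A=(0,0), D=(8.00,0)
θ=339°: B = A + 1.00·(cos339°, sin339°) = (0.9336, -0.3584)
θ=339°: |BD| = 7.0755
θ=339°: circle(B,4.00) ∩ circle(D,4.00): a=3.5378, h=1.8666
θ=339°:   candidates: C₊=(4.3722,1.6851) cross=13.207; C₋=(4.5613,-2.0434) cross=-13.207
θ=339°:   branch + wants cross > 0 → take C=(4.3722,1.6851) (cross=13.207)
θ=339°: ex = (C−B)/|BC| = (0.8597,0.5109); ey = (-0.5109,0.8597)
θ=339°: P = B + 0.82·ex + -1.96·ey = (2.6398,-1.6244)
θ=350°: B = A + 1.00·(cos350°, sin350°) = (0.9848, -0.1736)
θ=350°: |BD| = 7.0173
θ=350°: circle(B,4.00) ∩ circle(D,4.00): a=3.5087, h=1.9207
θ=350°:   candidates: C₊=(4.4449,1.8333) cross=13.478; C₋=(4.5399,-2.0070) cross=-13.478
θ=350°:   branch + wants cross > 0 → take C=(4.4449,1.8333) (cross=13.478)
θ=350°: ex = (C−B)/|BC| = (0.8650,0.5017); ey = (-0.5017,0.8650)
θ=350°: P = B + 0.82·ex + -1.96·ey = (2.6775,-1.4577)

θ=339°: 2.64 -1.62
θ=350°: 2.68 -1.46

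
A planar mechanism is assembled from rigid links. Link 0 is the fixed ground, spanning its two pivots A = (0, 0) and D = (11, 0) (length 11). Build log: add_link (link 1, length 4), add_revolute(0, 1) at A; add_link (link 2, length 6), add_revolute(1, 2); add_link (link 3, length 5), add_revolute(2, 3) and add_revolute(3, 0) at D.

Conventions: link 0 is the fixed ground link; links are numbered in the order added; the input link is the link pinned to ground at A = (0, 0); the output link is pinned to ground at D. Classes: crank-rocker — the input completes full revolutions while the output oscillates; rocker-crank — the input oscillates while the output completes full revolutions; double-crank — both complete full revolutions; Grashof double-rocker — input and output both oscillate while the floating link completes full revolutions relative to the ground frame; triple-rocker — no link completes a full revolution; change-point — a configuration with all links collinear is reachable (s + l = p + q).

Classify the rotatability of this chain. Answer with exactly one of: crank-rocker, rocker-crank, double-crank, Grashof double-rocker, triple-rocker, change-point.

lengths: ground=11, input=4, coupler=6, output=5
sorted: s=4 (shortest), l=11 (longest), p+q=11
s + l = 15 vs p + q = 11
s + l > p + q → non-Grashof → no link fully rotates → triple-rocker

triple-rocker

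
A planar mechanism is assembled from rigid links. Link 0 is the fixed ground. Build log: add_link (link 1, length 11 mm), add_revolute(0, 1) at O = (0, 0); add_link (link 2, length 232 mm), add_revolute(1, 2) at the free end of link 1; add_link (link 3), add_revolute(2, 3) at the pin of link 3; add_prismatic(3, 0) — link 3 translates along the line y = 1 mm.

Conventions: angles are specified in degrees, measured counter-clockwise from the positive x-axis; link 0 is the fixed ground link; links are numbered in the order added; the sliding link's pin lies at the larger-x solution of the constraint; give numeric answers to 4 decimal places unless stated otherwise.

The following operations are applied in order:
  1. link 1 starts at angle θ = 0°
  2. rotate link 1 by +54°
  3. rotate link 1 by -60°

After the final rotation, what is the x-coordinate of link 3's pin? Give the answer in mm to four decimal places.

geometry: r = 11 mm, L = 232 mm, e = 1 mm; θ starts at 0°
rotate link 1 by +54°: θ ← 0° +54° = 54°
rotate link 1 by -60°: θ ← 54° -60° = -6°
crank pin P = (r cos θ, r sin θ) = (10.939741, -1.149813)
h = r sin θ − e = -1.149813 − 1 = -2.149813
x = r cos θ + √(L² − h²) = 10.939741 + 231.990039 = 242.929780

242.9298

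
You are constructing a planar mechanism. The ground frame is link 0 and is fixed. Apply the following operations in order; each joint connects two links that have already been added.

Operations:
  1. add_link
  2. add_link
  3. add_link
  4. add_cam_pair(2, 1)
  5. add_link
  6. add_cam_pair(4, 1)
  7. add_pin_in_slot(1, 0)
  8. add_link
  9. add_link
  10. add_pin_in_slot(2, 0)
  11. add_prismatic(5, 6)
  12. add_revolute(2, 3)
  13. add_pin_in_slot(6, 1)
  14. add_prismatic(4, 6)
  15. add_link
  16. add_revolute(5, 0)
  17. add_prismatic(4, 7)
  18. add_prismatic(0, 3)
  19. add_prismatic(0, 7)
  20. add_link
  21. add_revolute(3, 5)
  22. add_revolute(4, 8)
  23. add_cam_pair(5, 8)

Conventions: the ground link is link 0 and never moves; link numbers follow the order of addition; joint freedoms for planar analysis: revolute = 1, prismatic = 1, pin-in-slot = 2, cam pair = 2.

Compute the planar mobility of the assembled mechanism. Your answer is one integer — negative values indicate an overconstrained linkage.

(L,J1,J2)=(1,0,0); link0 fixed
link1: (2,0,0)
link2: (3,0,0)
link3: (4,0,0)
C 2-1 [J2]: (4,0,1)
link4: (5,0,1)
C 4-1 [J2]: (5,0,2)
PS 1-0 [J2]: (5,0,3)
link5: (6,0,3)
link6: (7,0,3)
PS 2-0 [J2]: (7,0,4)
P 5-6 [J1]: (7,1,4)
R 2-3 [J1]: (7,2,4)
PS 6-1 [J2]: (7,2,5)
P 4-6 [J1]: (7,3,5)
link7: (8,3,5)
R 5-0 [J1]: (8,4,5)
P 4-7 [J1]: (8,5,5)
P 0-3 [J1]: (8,6,5)
P 0-7 [J1]: (8,7,5)
link8: (9,7,5)
R 3-5 [J1]: (9,8,5)
R 4-8 [J1]: (9,9,5)
C 5-8 [J2]: (9,9,6)
Grübler: 3·8 − 2·9 − 6 = 0

M = 0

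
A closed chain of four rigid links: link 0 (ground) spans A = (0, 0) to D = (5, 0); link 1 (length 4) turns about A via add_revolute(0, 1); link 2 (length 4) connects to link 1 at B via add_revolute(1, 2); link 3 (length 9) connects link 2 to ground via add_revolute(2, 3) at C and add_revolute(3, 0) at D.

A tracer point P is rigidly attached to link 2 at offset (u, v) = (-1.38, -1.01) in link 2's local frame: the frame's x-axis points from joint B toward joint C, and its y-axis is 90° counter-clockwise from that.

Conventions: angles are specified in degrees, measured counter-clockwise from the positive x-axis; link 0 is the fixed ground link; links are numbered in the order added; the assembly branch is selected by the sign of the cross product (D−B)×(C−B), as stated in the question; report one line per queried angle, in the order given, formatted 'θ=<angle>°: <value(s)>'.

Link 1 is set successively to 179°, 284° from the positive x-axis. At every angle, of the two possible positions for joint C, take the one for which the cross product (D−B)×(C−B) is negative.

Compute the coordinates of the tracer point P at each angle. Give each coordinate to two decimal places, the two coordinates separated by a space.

A=(0,0), D=(5.00,0)
θ=179°: B = A + 4.00·(cos179°, sin179°) = (-3.9994, 0.0698)
θ=179°: |BD| = 8.9997
θ=179°: circle(B,4.00) ∩ circle(D,9.00): a=0.8886, h=3.9001
θ=179°:   candidates: C₊=(-3.0806,3.9629) cross=35.099; C₋=(-3.1411,-3.8370) cross=-35.099
θ=179°:   branch - wants cross < 0 → take C=(-3.1411,-3.8370) (cross=-35.099)
θ=179°: ex = (C−B)/|BC| = (0.2146,-0.9767); ey = (0.9767,0.2146)
θ=179°: P = B + -1.38·ex + -1.01·ey = (-5.2820,1.2009)
θ=284°: B = A + 4.00·(cos284°, sin284°) = (0.9677, -3.8812)
θ=284°: |BD| = 5.5967
θ=284°: circle(B,4.00) ∩ circle(D,9.00): a=-3.0086, h=2.6359
θ=284°:   candidates: C₊=(-3.0279,-4.0685) cross=14.753; C₋=(0.6280,-7.8667) cross=-14.753
θ=284°:   branch - wants cross < 0 → take C=(0.6280,-7.8667) (cross=-14.753)
θ=284°: ex = (C−B)/|BC| = (-0.0849,-0.9964); ey = (0.9964,-0.0849)
θ=284°: P = B + -1.38·ex + -1.01·ey = (0.0785,-2.4204)

θ=179°: -5.28 1.20
θ=284°: 0.08 -2.42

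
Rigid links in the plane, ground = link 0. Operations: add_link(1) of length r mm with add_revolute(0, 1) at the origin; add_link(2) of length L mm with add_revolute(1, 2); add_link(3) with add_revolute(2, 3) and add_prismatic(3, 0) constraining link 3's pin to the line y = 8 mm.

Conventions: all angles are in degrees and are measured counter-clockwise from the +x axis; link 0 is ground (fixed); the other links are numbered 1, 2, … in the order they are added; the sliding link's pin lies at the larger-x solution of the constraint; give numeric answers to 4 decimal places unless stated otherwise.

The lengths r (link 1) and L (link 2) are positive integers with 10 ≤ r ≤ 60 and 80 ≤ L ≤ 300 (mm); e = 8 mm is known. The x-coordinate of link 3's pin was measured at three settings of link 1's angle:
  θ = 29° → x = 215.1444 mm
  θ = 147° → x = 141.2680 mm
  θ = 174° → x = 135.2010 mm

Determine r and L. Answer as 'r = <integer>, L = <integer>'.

constraint per measurement: (x − r cos θ)² + (r sin θ − e)² = L²
subtracting the θ₁ and θ₂ equations cancels the r² and L² terms:
r = (x₁² − x₂²) / (2[(x₁cos θ₁ + e sin θ₁) − (x₂cos θ₂ + e sin θ₂)]) = 43.0000 → r = 43
L² = (x₁ − r cos θ₁)² + (r sin θ₁ − e)² = 31683.9841 → L = 178.0000 → L = 178
check at θ₃=174°: x = 135.2010 (printed 135.2010) ✓

r = 43, L = 178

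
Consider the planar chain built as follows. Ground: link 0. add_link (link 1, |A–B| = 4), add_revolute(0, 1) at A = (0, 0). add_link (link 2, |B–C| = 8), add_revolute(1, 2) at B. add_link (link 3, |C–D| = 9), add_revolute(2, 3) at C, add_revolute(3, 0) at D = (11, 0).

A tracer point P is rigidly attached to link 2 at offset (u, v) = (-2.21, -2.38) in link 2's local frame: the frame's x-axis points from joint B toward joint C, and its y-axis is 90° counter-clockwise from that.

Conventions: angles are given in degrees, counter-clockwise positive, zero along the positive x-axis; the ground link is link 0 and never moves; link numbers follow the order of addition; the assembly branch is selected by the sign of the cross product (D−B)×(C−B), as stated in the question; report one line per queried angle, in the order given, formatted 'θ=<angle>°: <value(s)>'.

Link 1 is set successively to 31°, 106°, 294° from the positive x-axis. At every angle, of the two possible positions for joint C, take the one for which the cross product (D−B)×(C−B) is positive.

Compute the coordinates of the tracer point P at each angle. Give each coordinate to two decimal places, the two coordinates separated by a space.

A=(0,0), D=(11.00,0)
θ=31°: B = A + 4.00·(cos31°, sin31°) = (3.4287, 2.0602)
θ=31°: |BD| = 7.8466
θ=31°: circle(B,8.00) ∩ circle(D,9.00): a=2.8400, h=7.4789
θ=31°:   candidates: C₊=(8.1327,8.5310) cross=58.684; C₋=(4.2055,-5.9020) cross=-58.684
θ=31°:   branch + wants cross > 0 → take C=(8.1327,8.5310) (cross=58.684)
θ=31°: ex = (C−B)/|BC| = (0.5880,0.8089); ey = (-0.8089,0.5880)
θ=31°: P = B + -2.21·ex + -2.38·ey = (4.0543,-1.1269)
θ=106°: B = A + 4.00·(cos106°, sin106°) = (-1.1025, 3.8450)
θ=106°: |BD| = 12.6987
θ=106°: circle(B,8.00) ∩ circle(D,9.00): a=5.6800, h=5.6336
θ=106°:   candidates: C₊=(6.0166,7.4944) cross=71.540; C₋=(2.6050,-3.2440) cross=-71.540
θ=106°:   branch + wants cross > 0 → take C=(6.0166,7.4944) (cross=71.540)
θ=106°: ex = (C−B)/|BC| = (0.8899,0.4562); ey = (-0.4562,0.8899)
θ=106°: P = B + -2.21·ex + -2.38·ey = (-1.9835,0.7190)
θ=294°: B = A + 4.00·(cos294°, sin294°) = (1.6269, -3.6542)
θ=294°: |BD| = 10.0602
θ=294°: circle(B,8.00) ∩ circle(D,9.00): a=4.1852, h=6.8179
θ=294°:   candidates: C₊=(3.0498,4.2183) cross=68.590; C₋=(8.0028,-8.4863) cross=-68.590
θ=294°:   branch + wants cross > 0 → take C=(3.0498,4.2183) (cross=68.590)
θ=294°: ex = (C−B)/|BC| = (0.1779,0.9841); ey = (-0.9841,0.1779)
θ=294°: P = B + -2.21·ex + -2.38·ey = (3.5759,-6.2522)

θ=31°: 4.05 -1.13
θ=106°: -1.98 0.72
θ=294°: 3.58 -6.25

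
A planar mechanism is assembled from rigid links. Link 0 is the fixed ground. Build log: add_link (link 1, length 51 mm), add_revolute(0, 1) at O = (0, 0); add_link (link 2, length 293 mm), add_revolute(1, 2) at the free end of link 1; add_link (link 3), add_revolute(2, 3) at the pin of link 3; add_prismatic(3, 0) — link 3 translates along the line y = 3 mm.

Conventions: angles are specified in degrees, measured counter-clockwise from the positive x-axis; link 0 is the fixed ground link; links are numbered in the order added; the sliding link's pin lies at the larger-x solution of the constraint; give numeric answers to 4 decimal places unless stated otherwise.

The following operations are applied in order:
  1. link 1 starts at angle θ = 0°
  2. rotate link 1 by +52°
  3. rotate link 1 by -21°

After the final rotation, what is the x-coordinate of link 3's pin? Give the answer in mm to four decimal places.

geometry: r = 51 mm, L = 293 mm, e = 3 mm; θ starts at 0°
rotate link 1 by +52°: θ ← 0° +52° = 52°
rotate link 1 by -21°: θ ← 52° -21° = 31°
crank pin P = (r cos θ, r sin θ) = (43.715532, 26.266942)
h = r sin θ − e = 26.266942 − 3 = 23.266942
x = r cos θ + √(L² − h²) = 43.715532 + 292.074733 = 335.790265

335.7903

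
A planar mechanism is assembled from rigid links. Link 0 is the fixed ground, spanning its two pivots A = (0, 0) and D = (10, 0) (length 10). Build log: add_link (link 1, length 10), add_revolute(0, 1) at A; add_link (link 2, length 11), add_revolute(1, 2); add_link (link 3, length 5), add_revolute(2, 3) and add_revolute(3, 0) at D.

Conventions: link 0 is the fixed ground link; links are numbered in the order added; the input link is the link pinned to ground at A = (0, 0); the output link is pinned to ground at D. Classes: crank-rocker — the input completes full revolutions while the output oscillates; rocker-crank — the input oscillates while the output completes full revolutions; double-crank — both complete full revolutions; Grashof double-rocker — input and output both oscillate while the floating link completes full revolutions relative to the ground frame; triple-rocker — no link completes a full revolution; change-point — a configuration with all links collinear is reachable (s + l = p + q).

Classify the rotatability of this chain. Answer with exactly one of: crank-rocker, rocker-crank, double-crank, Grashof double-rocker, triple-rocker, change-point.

lengths: ground=10, input=10, coupler=11, output=5
sorted: s=5 (shortest), l=11 (longest), p+q=20
s + l = 16 vs p + q = 20
s + l < p + q (Grashof) with shortest = output link → rocker-crank

rocker-crank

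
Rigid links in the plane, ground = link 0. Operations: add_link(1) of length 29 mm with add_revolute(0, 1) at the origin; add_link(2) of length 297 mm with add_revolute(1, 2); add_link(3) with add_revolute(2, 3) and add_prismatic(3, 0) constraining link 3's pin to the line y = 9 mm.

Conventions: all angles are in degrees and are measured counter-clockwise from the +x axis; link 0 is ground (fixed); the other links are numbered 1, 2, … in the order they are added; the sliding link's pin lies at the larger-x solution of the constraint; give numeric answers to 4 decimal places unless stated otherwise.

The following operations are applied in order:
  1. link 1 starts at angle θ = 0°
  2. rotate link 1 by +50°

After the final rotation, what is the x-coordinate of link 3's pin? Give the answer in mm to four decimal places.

geometry: r = 29 mm, L = 297 mm, e = 9 mm; θ starts at 0°
rotate link 1 by +50°: θ ← 0° +50° = 50°
crank pin P = (r cos θ, r sin θ) = (18.640841, 22.215289)
h = r sin θ − e = 22.215289 − 9 = 13.215289
x = r cos θ + √(L² − h²) = 18.640841 + 296.705841 = 315.346682

315.3467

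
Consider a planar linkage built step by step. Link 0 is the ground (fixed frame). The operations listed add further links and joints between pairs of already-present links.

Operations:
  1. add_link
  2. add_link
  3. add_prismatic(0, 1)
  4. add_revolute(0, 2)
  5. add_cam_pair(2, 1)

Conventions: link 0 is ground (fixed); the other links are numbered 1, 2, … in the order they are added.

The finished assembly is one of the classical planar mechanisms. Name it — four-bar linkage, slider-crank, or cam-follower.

links: 3 (incl. ground); joints: 1 revolute, 1 prismatic, 1 higher (cam) pair, forming one closed loop
3 links, revolute + prismatic + higher pair in one loop → cam-follower

cam-follower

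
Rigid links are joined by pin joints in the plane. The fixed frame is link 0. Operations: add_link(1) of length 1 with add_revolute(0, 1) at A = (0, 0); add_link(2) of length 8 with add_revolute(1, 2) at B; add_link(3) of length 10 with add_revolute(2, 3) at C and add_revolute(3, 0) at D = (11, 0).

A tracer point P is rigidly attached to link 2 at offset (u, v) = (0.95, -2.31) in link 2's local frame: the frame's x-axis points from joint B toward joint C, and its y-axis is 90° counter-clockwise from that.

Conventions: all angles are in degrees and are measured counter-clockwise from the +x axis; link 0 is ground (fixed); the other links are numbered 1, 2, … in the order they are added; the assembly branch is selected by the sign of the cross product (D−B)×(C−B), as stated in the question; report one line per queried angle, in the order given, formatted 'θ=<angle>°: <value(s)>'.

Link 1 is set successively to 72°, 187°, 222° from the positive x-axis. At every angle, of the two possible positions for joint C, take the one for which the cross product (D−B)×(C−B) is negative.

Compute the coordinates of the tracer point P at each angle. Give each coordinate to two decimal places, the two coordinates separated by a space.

A=(0,0), D=(11.00,0)
θ=72°: B = A + 1.00·(cos72°, sin72°) = (0.3090, 0.9511)
θ=72°: |BD| = 10.7332
θ=72°: circle(B,8.00) ∩ circle(D,10.00): a=3.6896, h=7.0984
θ=72°:   candidates: C₊=(4.6130,7.6946) cross=76.188; C₋=(3.3551,-6.4463) cross=-76.188
θ=72°:   branch - wants cross < 0 → take C=(3.3551,-6.4463) (cross=-76.188)
θ=72°: ex = (C−B)/|BC| = (0.3808,-0.9247); ey = (0.9247,0.3808)
θ=72°: P = B + 0.95·ex + -2.31·ey = (-1.4653,-0.8069)
θ=187°: B = A + 1.00·(cos187°, sin187°) = (-0.9925, -0.1219)
θ=187°: |BD| = 11.9932
θ=187°: circle(B,8.00) ∩ circle(D,10.00): a=4.4957, h=6.6173
θ=187°:   candidates: C₊=(3.4357,6.5408) cross=79.362; C₋=(3.5702,-6.6931) cross=-79.362
θ=187°:   branch - wants cross < 0 → take C=(3.5702,-6.6931) (cross=-79.362)
θ=187°: ex = (C−B)/|BC| = (0.5703,-0.8214); ey = (0.8214,0.5703)
θ=187°: P = B + 0.95·ex + -2.31·ey = (-2.3482,-2.2197)
θ=222°: B = A + 1.00·(cos222°, sin222°) = (-0.7431, -0.6691)
θ=222°: |BD| = 11.7622
θ=222°: circle(B,8.00) ∩ circle(D,10.00): a=4.3508, h=6.7135
θ=222°:   candidates: C₊=(3.2187,6.2810) cross=78.965; C₋=(3.9825,-7.1242) cross=-78.965
θ=222°:   branch - wants cross < 0 → take C=(3.9825,-7.1242) (cross=-78.965)
θ=222°: ex = (C−B)/|BC| = (0.5907,-0.8069); ey = (0.8069,0.5907)
θ=222°: P = B + 0.95·ex + -2.31·ey = (-2.0459,-2.8002)

θ=72°: -1.47 -0.81
θ=187°: -2.35 -2.22
θ=222°: -2.05 -2.80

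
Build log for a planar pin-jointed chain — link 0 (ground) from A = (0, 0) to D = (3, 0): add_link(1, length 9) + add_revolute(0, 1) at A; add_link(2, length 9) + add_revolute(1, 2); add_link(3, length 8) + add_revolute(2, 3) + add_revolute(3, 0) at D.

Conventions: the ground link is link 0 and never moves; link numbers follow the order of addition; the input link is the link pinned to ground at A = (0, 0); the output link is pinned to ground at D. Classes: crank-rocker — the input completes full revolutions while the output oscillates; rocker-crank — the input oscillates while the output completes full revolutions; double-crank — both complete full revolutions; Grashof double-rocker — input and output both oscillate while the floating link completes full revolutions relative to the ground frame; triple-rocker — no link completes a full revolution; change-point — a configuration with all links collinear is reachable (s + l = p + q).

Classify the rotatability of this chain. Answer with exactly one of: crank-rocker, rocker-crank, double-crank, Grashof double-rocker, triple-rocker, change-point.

lengths: ground=3, input=9, coupler=9, output=8
sorted: s=3 (shortest), l=9 (longest), p+q=17
s + l = 12 vs p + q = 17
s + l < p + q (Grashof) with shortest = ground link → double-crank

double-crank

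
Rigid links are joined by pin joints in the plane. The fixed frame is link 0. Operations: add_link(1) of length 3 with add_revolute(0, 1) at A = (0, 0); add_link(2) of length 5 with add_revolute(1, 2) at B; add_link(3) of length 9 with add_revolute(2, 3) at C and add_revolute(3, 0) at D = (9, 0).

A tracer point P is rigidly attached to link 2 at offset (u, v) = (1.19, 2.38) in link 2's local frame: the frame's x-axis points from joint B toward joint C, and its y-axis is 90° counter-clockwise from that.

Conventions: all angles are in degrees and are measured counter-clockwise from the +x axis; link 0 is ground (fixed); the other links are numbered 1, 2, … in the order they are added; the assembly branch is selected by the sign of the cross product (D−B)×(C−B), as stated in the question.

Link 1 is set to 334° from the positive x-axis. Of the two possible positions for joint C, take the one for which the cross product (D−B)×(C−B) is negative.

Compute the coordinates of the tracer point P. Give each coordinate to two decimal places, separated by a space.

A=(0,0), D=(9.00,0)
B = A + 3.00·(cos334°, sin334°) = (2.6964, -1.3151)
|BD| = 6.4393
circle(B,5.00) ∩ circle(D,9.00): a=-1.1286, h=4.8710
  candidates: C₊=(0.5968,3.2227) cross=31.366; C₋=(2.5864,-6.3139) cross=-31.366
  branch - wants cross < 0 → take C=(2.5864,-6.3139) (cross=-31.366)
ex = (C−B)/|BC| = (-0.0220,-0.9998); ey = (0.9998,-0.0220)
P = B + 1.19·ex + 2.38·ey = (5.0496,-2.5572)

5.05 -2.56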